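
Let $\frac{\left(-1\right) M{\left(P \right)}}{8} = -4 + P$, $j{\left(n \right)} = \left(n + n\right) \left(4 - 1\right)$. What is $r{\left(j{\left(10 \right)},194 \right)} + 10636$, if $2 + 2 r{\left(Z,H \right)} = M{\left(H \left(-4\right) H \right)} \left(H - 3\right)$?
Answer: $115029307$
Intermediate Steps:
$j{\left(n \right)} = 6 n$ ($j{\left(n \right)} = 2 n 3 = 6 n$)
$M{\left(P \right)} = 32 - 8 P$ ($M{\left(P \right)} = - 8 \left(-4 + P\right) = 32 - 8 P$)
$r{\left(Z,H \right)} = -1 + \frac{\left(-3 + H\right) \left(32 + 32 H^{2}\right)}{2}$ ($r{\left(Z,H \right)} = -1 + \frac{\left(32 - 8 H \left(-4\right) H\right) \left(H - 3\right)}{2} = -1 + \frac{\left(32 - 8 - 4 H H\right) \left(-3 + H\right)}{2} = -1 + \frac{\left(32 - 8 \left(- 4 H^{2}\right)\right) \left(-3 + H\right)}{2} = -1 + \frac{\left(32 + 32 H^{2}\right) \left(-3 + H\right)}{2} = -1 + \frac{\left(-3 + H\right) \left(32 + 32 H^{2}\right)}{2}$)
$r{\left(j{\left(10 \right)},194 \right)} + 10636 = \left(-49 - 48 \cdot 194^{2} + 16 \cdot 194 + 16 \cdot 194^{3}\right) + 10636 = \left(-49 - 1806528 + 3104 + 16 \cdot 7301384\right) + 10636 = \left(-49 - 1806528 + 3104 + 116822144\right) + 10636 = 115018671 + 10636 = 115029307$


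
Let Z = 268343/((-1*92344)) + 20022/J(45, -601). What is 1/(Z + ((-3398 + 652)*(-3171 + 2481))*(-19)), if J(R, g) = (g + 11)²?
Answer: -8036236600/289305022664517683 ≈ -2.7778e-8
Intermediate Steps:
J(R, g) = (11 + g)²
Z = -22890321683/8036236600 (Z = 268343/((-1*92344)) + 20022/((11 - 601)²) = 268343/(-92344) + 20022/((-590)²) = 268343*(-1/92344) + 20022/348100 = -268343/92344 + 20022*(1/348100) = -268343/92344 + 10011/174050 = -22890321683/8036236600 ≈ -2.8484)
1/(Z + ((-3398 + 652)*(-3171 + 2481))*(-19)) = 1/(-22890321683/8036236600 + ((-3398 + 652)*(-3171 + 2481))*(-19)) = 1/(-22890321683/8036236600 - 2746*(-690)*(-19)) = 1/(-22890321683/8036236600 + 1894740*(-19)) = 1/(-22890321683/8036236600 - 36000060) = 1/(-289305022664517683/8036236600) = -8036236600/289305022664517683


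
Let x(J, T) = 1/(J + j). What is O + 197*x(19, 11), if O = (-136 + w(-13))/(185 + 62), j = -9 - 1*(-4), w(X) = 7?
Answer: 46853/3458 ≈ 13.549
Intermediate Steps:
j = -5 (j = -9 + 4 = -5)
O = -129/247 (O = (-136 + 7)/(185 + 62) = -129/247 ≈ -0.52227)
x(J, T) = 1/(-5 + J) (x(J, T) = 1/(J - 5) = 1/(-5 + J))
O + 197*x(19, 11) = -129/247 + 197/(-5 + 19) = -129/247 + 197/14 = 46853/3458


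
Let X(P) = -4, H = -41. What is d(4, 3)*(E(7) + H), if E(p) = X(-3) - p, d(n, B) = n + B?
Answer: -364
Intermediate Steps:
d(n, B) = B + n
E(p) = -4 - p
d(4, 3)*(E(7) + H) = (3 + 4)*((-4 - 1*7) - 41) = 7*((-4 - 7) - 41) = 7*(-11 - 41) = 7*(-52) = -364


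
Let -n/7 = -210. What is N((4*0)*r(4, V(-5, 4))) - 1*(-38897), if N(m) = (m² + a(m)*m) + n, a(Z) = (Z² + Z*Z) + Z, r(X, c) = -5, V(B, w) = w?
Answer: 40367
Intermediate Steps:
a(Z) = Z + 2*Z² (a(Z) = (Z² + Z²) + Z = 2*Z² + Z = Z + 2*Z²)
n = 1470 (n = -7*(-210) = 1470)
N(m) = 1470 + m² + m²*(1 + 2*m) (N(m) = (m² + (m*(1 + 2*m))*m) + 1470 = (m² + m²*(1 + 2*m)) + 1470 = 1470 + m² + m²*(1 + 2*m))
N((4*0)*r(4, V(-5, 4))) - 1*(-38897) = (1470 + 2*((4*0)*(-5))² + 2*((4*0)*(-5))³) - 1*(-38897) = (1470 + 2*(0*(-5))² + 2*(0*(-5))³) + 38897 = (1470 + 2*0² + 2*0³) + 38897 = (1470 + 2*0 + 2*0) + 38897 = (1470 + 0 + 0) + 38897 = 1470 + 38897 = 40367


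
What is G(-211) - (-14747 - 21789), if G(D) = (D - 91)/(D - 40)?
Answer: 9170838/251 ≈ 36537.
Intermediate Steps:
G(D) = (-91 + D)/(-40 + D)
G(-211) - (-14747 - 21789) = (-91 - 211)/(-40 - 211) - (-14747 - 21789) = -302/(-251) - 1*(-36536) = -1/251*(-302) + 36536 = 302/251 + 36536 = 9170838/251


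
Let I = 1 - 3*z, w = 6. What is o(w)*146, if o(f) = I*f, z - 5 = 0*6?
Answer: -12264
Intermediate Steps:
z = 5 (z = 5 + 0*6 = 5 + 0 = 5)
I = -14 (I = 1 - 3*5 = 1 - 15 = -14)
o(f) = -14*f
o(w)*146 = -14*6*146 = -84*146 = -12264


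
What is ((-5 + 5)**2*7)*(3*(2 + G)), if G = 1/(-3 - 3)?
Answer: 0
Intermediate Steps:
G = -1/6 (G = 1/(-6) = -1/6 ≈ -0.16667)
((-5 + 5)**2*7)*(3*(2 + G)) = ((-5 + 5)**2*7)*(3*(2 - 1/6)) = (0**2*7)*(3*(11/6)) = (0*7)*(11/2) = 0*(11/2) = 0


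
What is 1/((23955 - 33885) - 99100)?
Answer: -1/109030 ≈ -9.1718e-6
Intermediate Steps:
1/((23955 - 33885) - 99100) = 1/(-9930 - 99100) = 1/(-109030) = -1/109030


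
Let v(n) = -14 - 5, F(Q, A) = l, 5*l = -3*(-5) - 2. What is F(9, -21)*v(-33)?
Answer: -247/5 ≈ -49.400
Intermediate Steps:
l = 13/5 (l = (-3*(-5) - 2)/5 = (15 - 2)/5 = (⅕)*13 = 13/5 ≈ 2.6000)
F(Q, A) = 13/5
v(n) = -19
F(9, -21)*v(-33) = (13/5)*(-19) = -247/5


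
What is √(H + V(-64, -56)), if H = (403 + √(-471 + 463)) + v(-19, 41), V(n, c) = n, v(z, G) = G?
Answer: √(380 + 2*I*√2) ≈ 19.494 + 0.07255*I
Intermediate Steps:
H = 444 + 2*I*√2 (H = (403 + √(-471 + 463)) + 41 = (403 + √(-8)) + 41 = (403 + 2*I*√2) + 41 = 444 + 2*I*√2 ≈ 444.0 + 2.8284*I)
√(H + V(-64, -56)) = √((444 + 2*I*√2) - 64) = √(380 + 2*I*√2)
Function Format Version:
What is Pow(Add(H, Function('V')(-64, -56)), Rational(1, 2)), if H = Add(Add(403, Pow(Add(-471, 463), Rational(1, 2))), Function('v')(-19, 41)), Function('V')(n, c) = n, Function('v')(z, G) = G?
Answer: Pow(Add(380, Mul(2, I, Pow(2, Rational(1, 2)))), Rational(1, 2)) ≈ Add(19.494, Mul(0.07255, I))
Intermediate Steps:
H = Add(444, Mul(2, I, Pow(2, Rational(1, 2)))) (H = Add(Add(403, Pow(Add(-471, 463), Rational(1, 2))), 41) = Add(Add(403, Pow(-8, Rational(1, 2))), 41) = Add(Add(403, Mul(2, I, Pow(2, Rational(1, 2)))), 41) = Add(444, Mul(2, I, Pow(2, Rational(1, 2)))) ≈ Add(444.00, Mul(2.8284, I)))
Pow(Add(H, Function('V')(-64, -56)), Rational(1, 2)) = Pow(Add(Add(444, Mul(2, I, Pow(2, Rational(1, 2)))), -64), Rational(1, 2)) = Pow(Add(380, Mul(2, I, Pow(2, Rational(1, 2)))), Rational(1, 2))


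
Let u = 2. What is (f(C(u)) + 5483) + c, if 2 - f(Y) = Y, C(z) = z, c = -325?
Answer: 5158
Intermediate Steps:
f(Y) = 2 - Y
(f(C(u)) + 5483) + c = ((2 - 1*2) + 5483) - 325 = ((2 - 2) + 5483) - 325 = (0 + 5483) - 325 = 5483 - 325 = 5158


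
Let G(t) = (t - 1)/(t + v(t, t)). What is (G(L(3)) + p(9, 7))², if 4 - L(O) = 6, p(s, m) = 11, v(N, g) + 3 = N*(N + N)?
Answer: 100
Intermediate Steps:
v(N, g) = -3 + 2*N² (v(N, g) = -3 + N*(N + N) = -3 + N*(2*N) = -3 + 2*N²)
L(O) = -2 (L(O) = 4 - 1*6 = 4 - 6 = -2)
G(t) = (-1 + t)/(-3 + t + 2*t²) (G(t) = (t - 1)/(t + (-3 + 2*t²)) = (-1 + t)/(-3 + t + 2*t²))
(G(L(3)) + p(9, 7))² = (1/(3 + 2*(-2)) + 11)² = (1/(3 - 4) + 11)² = (1/(-1) + 11)² = (-1 + 11)² = 10² = 100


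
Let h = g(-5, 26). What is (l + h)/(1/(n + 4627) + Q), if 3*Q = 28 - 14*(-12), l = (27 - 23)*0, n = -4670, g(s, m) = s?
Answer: -129/1685 ≈ -0.076558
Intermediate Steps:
l = 0 (l = 4*0 = 0)
h = -5
Q = 196/3 (Q = (28 - 14*(-12))/3 = (28 + 168)/3 = (1/3)*196 = 196/3 ≈ 65.333)
(l + h)/(1/(n + 4627) + Q) = (0 - 5)/(1/(-4670 + 4627) + 196/3) = -5/(1/(-43) + 196/3) = -5/(-1/43 + 196/3) = -5/8425/129 = -5*129/8425 = -129/1685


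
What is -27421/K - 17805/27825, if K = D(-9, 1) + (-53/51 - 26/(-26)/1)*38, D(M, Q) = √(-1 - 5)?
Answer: 98565530573/19831805 + 71322021*I*√6/21382 ≈ 4970.1 + 8170.5*I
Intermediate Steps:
D(M, Q) = I*√6 (D(M, Q) = √(-6) = I*√6)
K = -76/51 + I*√6 (K = I*√6 + (-53/51 - 26/(-26)/1)*38 = I*√6 + (-53*1/51 - 26*(-1/26)*1)*38 = I*√6 + (-53/51 + 1*1)*38 = I*√6 + (-53/51 + 1)*38 = I*√6 - 2/51*38 = I*√6 - 76/51 = -76/51 + I*√6 ≈ -1.4902 + 2.4495*I)
-27421/K - 17805/27825 = -27421/(-76/51 + I*√6) - 17805/27825 = -27421/(-76/51 + I*√6) - 17805*1/27825 = -27421/(-76/51 + I*√6) - 1187/1855 = -1187/1855 - 27421/(-76/51 + I*√6)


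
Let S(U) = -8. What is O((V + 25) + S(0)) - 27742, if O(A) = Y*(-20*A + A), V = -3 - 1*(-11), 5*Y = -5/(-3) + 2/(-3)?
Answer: -27837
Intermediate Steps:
Y = ⅕ (Y = (-5/(-3) + 2/(-3))/5 = (-5*(-⅓) + 2*(-⅓))/5 = (5/3 - ⅔)/5 = (⅕)*1 = ⅕ ≈ 0.20000)
V = 8 (V = -3 + 11 = 8)
O(A) = -19*A/5 (O(A) = (-20*A + A)/5 = (-19*A)/5 = -19*A/5)
O((V + 25) + S(0)) - 27742 = -19*((8 + 25) - 8)/5 - 27742 = -19*(33 - 8)/5 - 27742 = -19/5*25 - 27742 = -95 - 27742 = -27837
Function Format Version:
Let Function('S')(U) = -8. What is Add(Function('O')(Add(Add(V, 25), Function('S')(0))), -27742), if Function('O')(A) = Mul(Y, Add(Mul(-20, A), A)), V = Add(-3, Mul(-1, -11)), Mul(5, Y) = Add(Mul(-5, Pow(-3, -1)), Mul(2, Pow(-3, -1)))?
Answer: -27837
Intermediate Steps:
Y = Rational(1, 5) (Y = Mul(Rational(1, 5), Add(Mul(-5, Pow(-3, -1)), Mul(2, Pow(-3, -1)))) = Mul(Rational(1, 5), Add(Mul(-5, Rational(-1, 3)), Mul(2, Rational(-1, 3)))) = Mul(Rational(1, 5), Add(Rational(5, 3), Rational(-2, 3))) = Mul(Rational(1, 5), 1) = Rational(1, 5) ≈ 0.20000)
V = 8 (V = Add(-3, 11) = 8)
Function('O')(A) = Mul(Rational(-19, 5), A) (Function('O')(A) = Mul(Rational(1, 5), Add(Mul(-20, A), A)) = Mul(Rational(1, 5), Mul(-19, A)) = Mul(Rational(-19, 5), A))
Add(Function('O')(Add(Add(V, 25), Function('S')(0))), -27742) = Add(Mul(Rational(-19, 5), Add(Add(8, 25), -8)), -27742) = Add(Mul(Rational(-19, 5), Add(33, -8)), -27742) = Add(Mul(Rational(-19, 5), 25), -27742) = Add(-95, -27742) = -27837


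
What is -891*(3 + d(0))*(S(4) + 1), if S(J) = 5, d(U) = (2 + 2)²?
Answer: -101574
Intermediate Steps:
d(U) = 16 (d(U) = 4² = 16)
-891*(3 + d(0))*(S(4) + 1) = -891*(3 + 16)*(5 + 1) = -16929*6 = -891*114 = -101574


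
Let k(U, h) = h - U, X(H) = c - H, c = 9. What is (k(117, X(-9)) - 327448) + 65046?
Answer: -262501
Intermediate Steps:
X(H) = 9 - H
(k(117, X(-9)) - 327448) + 65046 = (((9 - 1*(-9)) - 1*117) - 327448) + 65046 = (((9 + 9) - 117) - 327448) + 65046 = ((18 - 117) - 327448) + 65046 = (-99 - 327448) + 65046 = -327547 + 65046 = -262501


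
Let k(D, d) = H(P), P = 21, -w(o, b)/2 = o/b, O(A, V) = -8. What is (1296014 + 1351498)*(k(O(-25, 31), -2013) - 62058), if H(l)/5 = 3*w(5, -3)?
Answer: -164166924096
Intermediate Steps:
w(o, b) = -2*o/b
H(l) = 50 (H(l) = 5*(3*(-2*5/(-3))) = 5*(3*(-2*5*(-1/3))) = 5*(3*(10/3)) = 5*10 = 50)
k(D, d) = 50
(1296014 + 1351498)*(k(O(-25, 31), -2013) - 62058) = (1296014 + 1351498)*(50 - 62058) = 2647512*(-62008) = -164166924096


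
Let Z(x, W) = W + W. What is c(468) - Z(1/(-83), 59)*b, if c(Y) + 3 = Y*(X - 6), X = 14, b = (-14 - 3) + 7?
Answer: 4921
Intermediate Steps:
Z(x, W) = 2*W
b = -10 (b = -17 + 7 = -10)
c(Y) = -3 + 8*Y (c(Y) = -3 + Y*(14 - 6) = -3 + Y*8 = -3 + 8*Y)
c(468) - Z(1/(-83), 59)*b = (-3 + 8*468) - 2*59*(-10) = (-3 + 3744) - 118*(-10) = 3741 - 1*(-1180) = 3741 + 1180 = 4921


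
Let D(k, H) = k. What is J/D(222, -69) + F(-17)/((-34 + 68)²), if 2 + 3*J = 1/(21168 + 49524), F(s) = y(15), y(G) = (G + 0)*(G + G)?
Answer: 5255738413/13606372008 ≈ 0.38627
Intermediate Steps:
y(G) = 2*G² (y(G) = G*(2*G) = 2*G²)
F(s) = 450 (F(s) = 2*15² = 2*225 = 450)
J = -141383/212076 (J = -⅔ + 1/(3*(21168 + 49524)) = -⅔ + (⅓)/70692 = -⅔ + (⅓)*(1/70692) = -⅔ + 1/212076 = -141383/212076 ≈ -0.66666)
J/D(222, -69) + F(-17)/((-34 + 68)²) = -141383/212076/222 + 450/((-34 + 68)²) = -141383/212076*1/222 + 450/(34²) = -141383/47080872 + 450/1156 = -141383/47080872 + 450*(1/1156) = -141383/47080872 + 225/578 = 5255738413/13606372008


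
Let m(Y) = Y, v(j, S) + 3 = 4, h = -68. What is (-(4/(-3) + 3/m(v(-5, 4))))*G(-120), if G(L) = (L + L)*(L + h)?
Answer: -75200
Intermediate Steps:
v(j, S) = 1 (v(j, S) = -3 + 4 = 1)
G(L) = 2*L*(-68 + L) (G(L) = (L + L)*(L - 68) = (2*L)*(-68 + L) = 2*L*(-68 + L))
(-(4/(-3) + 3/m(v(-5, 4))))*G(-120) = (-(4/(-3) + 3/1))*(2*(-120)*(-68 - 120)) = (-(4*(-⅓) + 3*1))*(2*(-120)*(-188)) = -(-4/3 + 3)*45120 = -1*5/3*45120 = -5/3*45120 = -75200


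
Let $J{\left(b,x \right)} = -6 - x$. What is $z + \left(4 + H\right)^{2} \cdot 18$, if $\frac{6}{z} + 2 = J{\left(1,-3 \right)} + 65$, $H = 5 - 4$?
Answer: $\frac{4501}{10} \approx 450.1$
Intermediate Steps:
$H = 1$ ($H = 5 - 4 = 1$)
$z = \frac{1}{10}$ ($z = \frac{6}{-2 + \left(\left(-6 - -3\right) + 65\right)} = \frac{6}{-2 + \left(\left(-6 + 3\right) + 65\right)} = \frac{6}{-2 + \left(-3 + 65\right)} = \frac{6}{-2 + 62} = \frac{6}{60} = 6 \cdot \frac{1}{60} = \frac{1}{10} \approx 0.1$)
$z + \left(4 + H\right)^{2} \cdot 18 = \frac{1}{10} + \left(4 + 1\right)^{2} \cdot 18 = \frac{1}{10} + 5^{2} \cdot 18 = \frac{1}{10} + 25 \cdot 18 = \frac{1}{10} + 450 = \frac{4501}{10}$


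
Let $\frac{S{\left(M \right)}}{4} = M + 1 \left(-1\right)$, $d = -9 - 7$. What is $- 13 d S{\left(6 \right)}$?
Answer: $4160$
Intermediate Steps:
$d = -16$ ($d = -9 - 7 = -16$)
$S{\left(M \right)} = -4 + 4 M$ ($S{\left(M \right)} = 4 \left(M + 1 \left(-1\right)\right) = 4 \left(M - 1\right) = 4 \left(-1 + M\right) = -4 + 4 M$)
$- 13 d S{\left(6 \right)} = \left(-13\right) \left(-16\right) \left(-4 + 4 \cdot 6\right) = 208 \left(-4 + 24\right) = 208 \cdot 20 = 4160$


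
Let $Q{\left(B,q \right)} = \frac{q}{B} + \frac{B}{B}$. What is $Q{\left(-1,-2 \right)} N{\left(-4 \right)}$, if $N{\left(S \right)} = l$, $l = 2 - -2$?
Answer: $12$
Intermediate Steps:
$Q{\left(B,q \right)} = 1 + \frac{q}{B}$ ($Q{\left(B,q \right)} = \frac{q}{B} + 1 = 1 + \frac{q}{B}$)
$l = 4$ ($l = 2 + 2 = 4$)
$N{\left(S \right)} = 4$
$Q{\left(-1,-2 \right)} N{\left(-4 \right)} = \frac{-1 - 2}{-1} \cdot 4 = \left(-1\right) \left(-3\right) 4 = 3 \cdot 4 = 12$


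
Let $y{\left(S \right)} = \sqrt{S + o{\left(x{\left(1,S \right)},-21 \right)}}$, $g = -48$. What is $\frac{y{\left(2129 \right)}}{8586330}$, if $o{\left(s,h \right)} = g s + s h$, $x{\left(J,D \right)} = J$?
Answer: $\frac{\sqrt{515}}{4293165} \approx 5.286 \cdot 10^{-6}$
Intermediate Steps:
$o{\left(s,h \right)} = - 48 s + h s$ ($o{\left(s,h \right)} = - 48 s + s h = - 48 s + h s$)
$y{\left(S \right)} = \sqrt{-69 + S}$ ($y{\left(S \right)} = \sqrt{S + 1 \left(-48 - 21\right)} = \sqrt{S + 1 \left(-69\right)} = \sqrt{S - 69} = \sqrt{-69 + S}$)
$\frac{y{\left(2129 \right)}}{8586330} = \frac{\sqrt{-69 + 2129}}{8586330} = \sqrt{2060} \cdot \frac{1}{8586330} = 2 \sqrt{515} \cdot \frac{1}{8586330} = \frac{\sqrt{515}}{4293165}$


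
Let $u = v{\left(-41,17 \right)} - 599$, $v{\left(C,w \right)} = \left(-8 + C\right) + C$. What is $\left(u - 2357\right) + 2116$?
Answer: $-930$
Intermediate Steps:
$v{\left(C,w \right)} = -8 + 2 C$
$u = -689$ ($u = \left(-8 + 2 \left(-41\right)\right) - 599 = \left(-8 - 82\right) - 599 = -90 - 599 = -689$)
$\left(u - 2357\right) + 2116 = \left(-689 - 2357\right) + 2116 = -3046 + 2116 = -930$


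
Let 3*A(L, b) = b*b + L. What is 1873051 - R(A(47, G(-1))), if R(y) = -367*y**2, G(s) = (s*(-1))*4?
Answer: 2034898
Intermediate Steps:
G(s) = -4*s (G(s) = -s*4 = -4*s)
A(L, b) = L/3 + b**2/3 (A(L, b) = (b*b + L)/3 = (b**2 + L)/3 = (L + b**2)/3 = L/3 + b**2/3)
1873051 - R(A(47, G(-1))) = 1873051 - (-367)*((1/3)*47 + (-4*(-1))**2/3)**2 = 1873051 - (-367)*(47/3 + (1/3)*4**2)**2 = 1873051 - (-367)*(47/3 + (1/3)*16)**2 = 1873051 - (-367)*(47/3 + 16/3)**2 = 1873051 - (-367)*21**2 = 1873051 - (-367)*441 = 1873051 - 1*(-161847) = 1873051 + 161847 = 2034898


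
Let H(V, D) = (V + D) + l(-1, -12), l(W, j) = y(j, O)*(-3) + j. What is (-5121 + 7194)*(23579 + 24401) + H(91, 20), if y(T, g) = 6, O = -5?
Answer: 99462621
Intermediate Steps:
l(W, j) = -18 + j (l(W, j) = 6*(-3) + j = -18 + j)
H(V, D) = -30 + D + V (H(V, D) = (V + D) + (-18 - 12) = (D + V) - 30 = -30 + D + V)
(-5121 + 7194)*(23579 + 24401) + H(91, 20) = (-5121 + 7194)*(23579 + 24401) + (-30 + 20 + 91) = 2073*47980 + 81 = 99462540 + 81 = 99462621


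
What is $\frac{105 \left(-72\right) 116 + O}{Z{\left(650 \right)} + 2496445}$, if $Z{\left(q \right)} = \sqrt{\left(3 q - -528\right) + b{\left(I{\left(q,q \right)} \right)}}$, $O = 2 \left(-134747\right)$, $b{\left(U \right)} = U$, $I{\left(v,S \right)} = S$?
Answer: $- \frac{2862059356030}{6232237634897} + \frac{2292908 \sqrt{782}}{6232237634897} \approx -0.45922$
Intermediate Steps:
$O = -269494$
$Z{\left(q \right)} = \sqrt{528 + 4 q}$ ($Z{\left(q \right)} = \sqrt{\left(3 q - -528\right) + q} = \sqrt{\left(3 q + 528\right) + q} = \sqrt{\left(528 + 3 q\right) + q} = \sqrt{528 + 4 q}$)
$\frac{105 \left(-72\right) 116 + O}{Z{\left(650 \right)} + 2496445} = \frac{105 \left(-72\right) 116 - 269494}{2 \sqrt{132 + 650} + 2496445} = \frac{\left(-7560\right) 116 - 269494}{2 \sqrt{782} + 2496445} = \frac{-876960 - 269494}{2496445 + 2 \sqrt{782}} = - \frac{1146454}{2496445 + 2 \sqrt{782}}$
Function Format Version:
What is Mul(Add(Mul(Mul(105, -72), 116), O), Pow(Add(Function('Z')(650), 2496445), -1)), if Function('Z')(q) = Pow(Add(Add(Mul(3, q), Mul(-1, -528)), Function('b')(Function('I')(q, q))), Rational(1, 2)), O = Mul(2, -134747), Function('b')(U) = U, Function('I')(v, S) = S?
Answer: Add(Rational(-2862059356030, 6232237634897), Mul(Rational(2292908, 6232237634897), Pow(782, Rational(1, 2)))) ≈ -0.45922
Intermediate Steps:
O = -269494
Function('Z')(q) = Pow(Add(528, Mul(4, q)), Rational(1, 2)) (Function('Z')(q) = Pow(Add(Add(Mul(3, q), Mul(-1, -528)), q), Rational(1, 2)) = Pow(Add(Add(Mul(3, q), 528), q), Rational(1, 2)) = Pow(Add(Add(528, Mul(3, q)), q), Rational(1, 2)) = Pow(Add(528, Mul(4, q)), Rational(1, 2)))
Mul(Add(Mul(Mul(105, -72), 116), O), Pow(Add(Function('Z')(650), 2496445), -1)) = Mul(Add(Mul(Mul(105, -72), 116), -269494), Pow(Add(Mul(2, Pow(Add(132, 650), Rational(1, 2))), 2496445), -1)) = Mul(Add(Mul(-7560, 116), -269494), Pow(Add(Mul(2, Pow(782, Rational(1, 2))), 2496445), -1)) = Mul(Add(-876960, -269494), Pow(Add(2496445, Mul(2, Pow(782, Rational(1, 2)))), -1)) = Mul(-1146454, Pow(Add(2496445, Mul(2, Pow(782, Rational(1, 2)))), -1))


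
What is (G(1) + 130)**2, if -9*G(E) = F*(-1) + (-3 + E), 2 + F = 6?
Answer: 153664/9 ≈ 17074.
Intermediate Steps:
F = 4 (F = -2 + 6 = 4)
G(E) = 7/9 - E/9 (G(E) = -(4*(-1) + (-3 + E))/9 = -(-4 + (-3 + E))/9 = -(-7 + E)/9 = 7/9 - E/9)
(G(1) + 130)**2 = ((7/9 - 1/9*1) + 130)**2 = ((7/9 - 1/9) + 130)**2 = (2/3 + 130)**2 = (392/3)**2 = 153664/9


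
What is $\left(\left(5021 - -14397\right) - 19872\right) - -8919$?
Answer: $8465$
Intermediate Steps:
$\left(\left(5021 - -14397\right) - 19872\right) - -8919 = \left(\left(5021 + 14397\right) - 19872\right) + \left(-6897 + 15816\right) = \left(19418 - 19872\right) + 8919 = -454 + 8919 = 8465$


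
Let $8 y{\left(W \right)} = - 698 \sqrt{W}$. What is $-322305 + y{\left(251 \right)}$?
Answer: $-322305 - \frac{349 \sqrt{251}}{4} \approx -3.2369 \cdot 10^{5}$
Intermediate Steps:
$y{\left(W \right)} = - \frac{349 \sqrt{W}}{4}$ ($y{\left(W \right)} = \frac{\left(-698\right) \sqrt{W}}{8} = - \frac{349 \sqrt{W}}{4}$)
$-322305 + y{\left(251 \right)} = -322305 - \frac{349 \sqrt{251}}{4}$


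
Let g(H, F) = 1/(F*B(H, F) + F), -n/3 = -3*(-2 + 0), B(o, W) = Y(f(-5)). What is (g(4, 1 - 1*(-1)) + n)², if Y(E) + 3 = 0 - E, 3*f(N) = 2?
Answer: 84681/256 ≈ 330.79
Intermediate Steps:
f(N) = ⅔ (f(N) = (⅓)*2 = ⅔)
Y(E) = -3 - E (Y(E) = -3 + (0 - E) = -3 - E)
B(o, W) = -11/3 (B(o, W) = -3 - 1*⅔ = -3 - ⅔ = -11/3)
n = -18 (n = -(-9)*(-2 + 0) = -(-9)*(-2) = -3*6 = -18)
g(H, F) = -3/(8*F) (g(H, F) = 1/(F*(-11/3) + F) = 1/(-11*F/3 + F) = 1/(-8*F/3) = -3/(8*F))
(g(4, 1 - 1*(-1)) + n)² = (-3/(8*(1 - 1*(-1))) - 18)² = (-3/(8*(1 + 1)) - 18)² = (-3/8/2 - 18)² = (-3/8*½ - 18)² = (-3/16 - 18)² = (-291/16)² = 84681/256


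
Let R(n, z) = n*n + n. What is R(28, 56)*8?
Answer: 6496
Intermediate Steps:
R(n, z) = n + n² (R(n, z) = n² + n = n + n²)
R(28, 56)*8 = (28*(1 + 28))*8 = (28*29)*8 = 812*8 = 6496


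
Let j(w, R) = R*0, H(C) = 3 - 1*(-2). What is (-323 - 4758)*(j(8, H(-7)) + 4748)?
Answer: -24124588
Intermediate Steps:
H(C) = 5 (H(C) = 3 + 2 = 5)
j(w, R) = 0
(-323 - 4758)*(j(8, H(-7)) + 4748) = (-323 - 4758)*(0 + 4748) = -5081*4748 = -24124588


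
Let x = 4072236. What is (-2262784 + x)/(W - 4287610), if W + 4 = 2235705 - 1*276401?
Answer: -904726/1164155 ≈ -0.77715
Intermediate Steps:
W = 1959300 (W = -4 + (2235705 - 1*276401) = -4 + (2235705 - 276401) = -4 + 1959304 = 1959300)
(-2262784 + x)/(W - 4287610) = (-2262784 + 4072236)/(1959300 - 4287610) = 1809452/(-2328310) = 1809452*(-1/2328310) = -904726/1164155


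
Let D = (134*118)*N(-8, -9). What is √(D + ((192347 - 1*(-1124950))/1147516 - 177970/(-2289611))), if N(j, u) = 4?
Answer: √109153113218440207080778312015/1313682628138 ≈ 251.49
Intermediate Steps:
D = 63248 (D = (134*118)*4 = 15812*4 = 63248)
√(D + ((192347 - 1*(-1124950))/1147516 - 177970/(-2289611))) = √(63248 + ((192347 - 1*(-1124950))/1147516 - 177970/(-2289611))) = √(63248 + ((192347 + 1124950)*(1/1147516) - 177970*(-1/2289611))) = √(63248 + (1317297*(1/1147516) + 177970/2289611)) = √(63248 + (1317297/1147516 + 177970/2289611)) = √(63248 + 3220321123987/2627365256276) = √(166178818050068435/2627365256276) = √109153113218440207080778312015/1313682628138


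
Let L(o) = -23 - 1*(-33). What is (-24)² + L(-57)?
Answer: 586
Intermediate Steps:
L(o) = 10 (L(o) = -23 + 33 = 10)
(-24)² + L(-57) = (-24)² + 10 = 576 + 10 = 586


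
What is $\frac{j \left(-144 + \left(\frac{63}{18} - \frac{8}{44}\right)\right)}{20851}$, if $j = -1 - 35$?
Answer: $\frac{55710}{229361} \approx 0.24289$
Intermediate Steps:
$j = -36$ ($j = -1 - 35 = -36$)
$\frac{j \left(-144 + \left(\frac{63}{18} - \frac{8}{44}\right)\right)}{20851} = \frac{\left(-36\right) \left(-144 + \left(\frac{63}{18} - \frac{8}{44}\right)\right)}{20851} = - 36 \left(-144 + \left(63 \cdot \frac{1}{18} - \frac{2}{11}\right)\right) \frac{1}{20851} = - 36 \left(-144 + \left(\frac{7}{2} - \frac{2}{11}\right)\right) \frac{1}{20851} = - 36 \left(-144 + \frac{73}{22}\right) \frac{1}{20851} = \left(-36\right) \left(- \frac{3095}{22}\right) \frac{1}{20851} = \frac{55710}{11} \cdot \frac{1}{20851} = \frac{55710}{229361}$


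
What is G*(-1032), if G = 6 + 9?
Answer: -15480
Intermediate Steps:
G = 15
G*(-1032) = 15*(-1032) = -15480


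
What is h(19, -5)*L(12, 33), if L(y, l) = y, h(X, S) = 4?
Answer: 48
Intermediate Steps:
h(19, -5)*L(12, 33) = 4*12 = 48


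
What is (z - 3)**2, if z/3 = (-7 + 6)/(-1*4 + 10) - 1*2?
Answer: 361/4 ≈ 90.250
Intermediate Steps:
z = -13/2 (z = 3*((-7 + 6)/(-1*4 + 10) - 1*2) = 3*(-1/(-4 + 10) - 2) = 3*(-1/6 - 2) = 3*(-13/6) = -13/2 ≈ -6.5000)
(z - 3)**2 = (-13/2 - 3)**2 = (-19/2)**2 = 361/4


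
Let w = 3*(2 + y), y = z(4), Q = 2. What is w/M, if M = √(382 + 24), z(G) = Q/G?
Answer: 15*√406/812 ≈ 0.37222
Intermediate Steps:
z(G) = 2/G
y = ½ (y = 2/4 = 2*(¼) = ½ ≈ 0.50000)
w = 15/2 (w = 3*(2 + ½) = 3*(5/2) = 15/2 ≈ 7.5000)
M = √406 ≈ 20.149
w/M = (15/2)/√406 = (√406/406)*(15/2) = 15*√406/812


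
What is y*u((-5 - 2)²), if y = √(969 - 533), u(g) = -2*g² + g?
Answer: -9506*√109 ≈ -99246.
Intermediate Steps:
u(g) = g - 2*g²
y = 2*√109 (y = √436 = 2*√109 ≈ 20.881)
y*u((-5 - 2)²) = (2*√109)*((-5 - 2)²*(1 - 2*(-5 - 2)²)) = (2*√109)*((-7)²*(1 - 2*(-7)²)) = (2*√109)*(49*(1 - 2*49)) = (2*√109)*(49*(1 - 98)) = (2*√109)*(49*(-97)) = (2*√109)*(-4753) = -9506*√109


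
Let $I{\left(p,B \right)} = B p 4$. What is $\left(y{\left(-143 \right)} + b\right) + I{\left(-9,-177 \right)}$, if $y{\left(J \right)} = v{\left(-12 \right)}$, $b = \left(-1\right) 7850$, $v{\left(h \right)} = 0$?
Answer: $-1478$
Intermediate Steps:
$b = -7850$
$y{\left(J \right)} = 0$
$I{\left(p,B \right)} = 4 B p$
$\left(y{\left(-143 \right)} + b\right) + I{\left(-9,-177 \right)} = \left(0 - 7850\right) + 4 \left(-177\right) \left(-9\right) = -7850 + 6372 = -1478$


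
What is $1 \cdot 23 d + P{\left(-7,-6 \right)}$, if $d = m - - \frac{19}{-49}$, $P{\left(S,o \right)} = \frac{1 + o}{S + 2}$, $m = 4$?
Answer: $\frac{4120}{49} \approx 84.082$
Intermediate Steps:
$P{\left(S,o \right)} = \frac{1 + o}{2 + S}$
$d = \frac{177}{49}$ ($d = 4 - - \frac{19}{-49} = 4 - \left(-19\right) \left(- \frac{1}{49}\right) = 4 - \frac{19}{49} = \frac{177}{49} \approx 3.6122$)
$1 \cdot 23 d + P{\left(-7,-6 \right)} = 1 \cdot 23 \cdot \frac{177}{49} + \frac{1 - 6}{2 - 7} = 23 \cdot \frac{177}{49} + \frac{1}{-5} \left(-5\right) = \frac{4071}{49} - -1 = \frac{4071}{49} + 1 = \frac{4120}{49}$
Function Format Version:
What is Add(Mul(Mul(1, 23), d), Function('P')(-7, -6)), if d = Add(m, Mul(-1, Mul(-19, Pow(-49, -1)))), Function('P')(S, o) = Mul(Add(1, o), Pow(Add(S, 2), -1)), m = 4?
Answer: Rational(4120, 49) ≈ 84.082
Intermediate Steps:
Function('P')(S, o) = Mul(Pow(Add(2, S), -1), Add(1, o)) (Function('P')(S, o) = Mul(Add(1, o), Pow(Add(2, S), -1)) = Mul(Pow(Add(2, S), -1), Add(1, o)))
d = Rational(177, 49) (d = Add(4, Mul(-1, Mul(-19, Pow(-49, -1)))) = Add(4, Mul(-1, Mul(-19, Rational(-1, 49)))) = Add(4, Mul(-1, Rational(19, 49))) = Add(4, Rational(-19, 49)) = Rational(177, 49) ≈ 3.6122)
Add(Mul(Mul(1, 23), d), Function('P')(-7, -6)) = Add(Mul(Mul(1, 23), Rational(177, 49)), Mul(Pow(Add(2, -7), -1), Add(1, -6))) = Add(Mul(23, Rational(177, 49)), Mul(Pow(-5, -1), -5)) = Add(Rational(4071, 49), Mul(Rational(-1, 5), -5)) = Add(Rational(4071, 49), 1) = Rational(4120, 49)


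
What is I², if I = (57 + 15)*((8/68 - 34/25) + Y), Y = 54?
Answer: 2606235699456/180625 ≈ 1.4429e+7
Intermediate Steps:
I = 1614384/425 (I = (57 + 15)*((8/68 - 34/25) + 54) = 72*((8*(1/68) - 34*1/25) + 54) = 72*((2/17 - 34/25) + 54) = 72*(-528/425 + 54) = 72*(22422/425) = 1614384/425 ≈ 3798.6)
I² = (1614384/425)² = 2606235699456/180625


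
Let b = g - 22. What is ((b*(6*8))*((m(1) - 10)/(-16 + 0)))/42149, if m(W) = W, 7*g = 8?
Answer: -3942/295043 ≈ -0.013361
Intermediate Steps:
g = 8/7 (g = (⅐)*8 = 8/7 ≈ 1.1429)
b = -146/7 (b = 8/7 - 22 = -146/7 ≈ -20.857)
((b*(6*8))*((m(1) - 10)/(-16 + 0)))/42149 = ((-876*8/7)*((1 - 10)/(-16 + 0)))/42149 = ((-146/7*48)*(-9/(-16)))*(1/42149) = -(-63072)*(-1)/(7*16)*(1/42149) = -7008/7*9/16*(1/42149) = -3942/7*1/42149 = -3942/295043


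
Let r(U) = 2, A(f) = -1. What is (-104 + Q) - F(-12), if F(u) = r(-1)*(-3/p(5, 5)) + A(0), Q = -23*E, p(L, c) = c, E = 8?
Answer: -1429/5 ≈ -285.80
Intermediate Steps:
Q = -184 (Q = -23*8 = -184)
F(u) = -11/5 (F(u) = 2*(-3/5) - 1 = 2*(-3*⅕) - 1 = 2*(-⅗) - 1 = -6/5 - 1 = -11/5)
(-104 + Q) - F(-12) = (-104 - 184) - 1*(-11/5) = -288 + 11/5 = -1429/5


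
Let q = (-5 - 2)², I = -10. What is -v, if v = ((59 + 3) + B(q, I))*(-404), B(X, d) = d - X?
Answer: 1212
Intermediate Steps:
q = 49 (q = (-7)² = 49)
v = -1212 (v = ((59 + 3) + (-10 - 1*49))*(-404) = (62 + (-10 - 49))*(-404) = (62 - 59)*(-404) = 3*(-404) = -1212)
-v = -1*(-1212) = 1212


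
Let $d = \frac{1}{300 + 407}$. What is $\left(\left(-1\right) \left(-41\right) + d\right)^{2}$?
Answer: $\frac{840304144}{499849} \approx 1681.1$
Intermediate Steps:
$d = \frac{1}{707} \approx 0.0014144$
$\left(\left(-1\right) \left(-41\right) + d\right)^{2} = \left(\left(-1\right) \left(-41\right) + \frac{1}{707}\right)^{2} = \left(41 + \frac{1}{707}\right)^{2} = \left(\frac{28988}{707}\right)^{2} = \frac{840304144}{499849}$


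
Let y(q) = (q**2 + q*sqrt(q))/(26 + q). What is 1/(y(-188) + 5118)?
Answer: 595329/2917039966 - 141*I*sqrt(47)/1458519983 ≈ 0.00020409 - 6.6276e-7*I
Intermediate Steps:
y(q) = (q**2 + q**(3/2))/(26 + q)
1/(y(-188) + 5118) = 1/(((-188)**2 + (-188)**(3/2))/(26 - 188) + 5118) = 1/((35344 - 376*I*sqrt(47))/(-162) + 5118) = 1/(-(35344 - 376*I*sqrt(47))/162 + 5118) = 1/((-17672/81 + 188*I*sqrt(47)/81) + 5118) = 1/(396886/81 + 188*I*sqrt(47)/81)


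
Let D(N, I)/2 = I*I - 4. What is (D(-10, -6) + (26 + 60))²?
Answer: 22500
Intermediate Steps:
D(N, I) = -8 + 2*I² (D(N, I) = 2*(I*I - 4) = 2*(I² - 4) = 2*(-4 + I²) = -8 + 2*I²)
(D(-10, -6) + (26 + 60))² = ((-8 + 2*(-6)²) + (26 + 60))² = ((-8 + 2*36) + 86)² = ((-8 + 72) + 86)² = (64 + 86)² = 150² = 22500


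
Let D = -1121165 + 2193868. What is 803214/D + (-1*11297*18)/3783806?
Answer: 108502926471/156111540293 ≈ 0.69503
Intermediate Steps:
D = 1072703
803214/D + (-1*11297*18)/3783806 = 803214/1072703 + (-1*11297*18)/3783806 = 803214*(1/1072703) - 11297*18*(1/3783806) = 803214/1072703 - 203346*1/3783806 = 803214/1072703 - 7821/145531 = 108502926471/156111540293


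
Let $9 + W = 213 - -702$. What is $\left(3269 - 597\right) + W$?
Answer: $3578$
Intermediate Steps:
$W = 906$ ($W = -9 + \left(213 - -702\right) = -9 + \left(213 + 702\right) = -9 + 915 = 906$)
$\left(3269 - 597\right) + W = \left(3269 - 597\right) + 906 = 2672 + 906 = 3578$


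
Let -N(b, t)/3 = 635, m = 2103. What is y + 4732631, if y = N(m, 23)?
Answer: 4730726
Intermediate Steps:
N(b, t) = -1905 (N(b, t) = -3*635 = -1905)
y = -1905
y + 4732631 = -1905 + 4732631 = 4730726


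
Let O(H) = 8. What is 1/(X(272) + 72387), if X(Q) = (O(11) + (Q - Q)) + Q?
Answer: 1/72667 ≈ 1.3761e-5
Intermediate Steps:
X(Q) = 8 + Q (X(Q) = (8 + (Q - Q)) + Q = (8 + 0) + Q = 8 + Q)
1/(X(272) + 72387) = 1/((8 + 272) + 72387) = 1/(280 + 72387) = 1/72667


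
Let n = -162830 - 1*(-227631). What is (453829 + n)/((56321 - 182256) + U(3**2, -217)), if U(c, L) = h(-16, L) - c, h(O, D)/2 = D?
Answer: -37045/9027 ≈ -4.1038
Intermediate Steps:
n = 64801 (n = -162830 + 227631 = 64801)
h(O, D) = 2*D
U(c, L) = -c + 2*L (U(c, L) = 2*L - c = -c + 2*L)
(453829 + n)/((56321 - 182256) + U(3**2, -217)) = (453829 + 64801)/((56321 - 182256) + (-1*3**2 + 2*(-217))) = 518630/(-125935 + (-1*9 - 434)) = 518630/(-125935 + (-9 - 434)) = 518630/(-125935 - 443) = 518630/(-126378) = 518630*(-1/126378) = -37045/9027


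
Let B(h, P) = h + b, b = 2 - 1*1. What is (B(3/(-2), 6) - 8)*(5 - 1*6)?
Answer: 17/2 ≈ 8.5000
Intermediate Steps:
b = 1 (b = 2 - 1 = 1)
B(h, P) = 1 + h (B(h, P) = h + 1 = 1 + h)
(B(3/(-2), 6) - 8)*(5 - 1*6) = ((1 + 3/(-2)) - 8)*(5 - 1*6) = ((1 + 3*(-½)) - 8)*(5 - 6) = ((1 - 3/2) - 8)*(-1) = (-½ - 8)*(-1) = -17/2*(-1) = 17/2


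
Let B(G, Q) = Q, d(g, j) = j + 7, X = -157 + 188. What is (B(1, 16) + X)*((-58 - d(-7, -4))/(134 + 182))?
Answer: -2867/316 ≈ -9.0728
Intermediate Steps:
X = 31
d(g, j) = 7 + j
(B(1, 16) + X)*((-58 - d(-7, -4))/(134 + 182)) = (16 + 31)*((-58 - (7 - 4))/(134 + 182)) = 47*((-58 - 1*3)/316) = 47*((-58 - 3)*(1/316)) = 47*(-61*1/316) = 47*(-61/316) = -2867/316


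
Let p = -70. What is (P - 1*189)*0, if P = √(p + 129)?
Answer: 0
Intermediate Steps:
P = √59 (P = √(-70 + 129) = √59 ≈ 7.6811)
(P - 1*189)*0 = (√59 - 1*189)*0 = (√59 - 189)*0 = (-189 + √59)*0 = 0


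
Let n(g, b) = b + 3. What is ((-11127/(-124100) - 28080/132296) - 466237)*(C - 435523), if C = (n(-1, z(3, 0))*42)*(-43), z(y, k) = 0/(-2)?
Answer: 421906134849776205641/2052241700 ≈ 2.0558e+11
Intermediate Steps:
z(y, k) = 0 (z(y, k) = 0*(-½) = 0)
n(g, b) = 3 + b
C = -5418 (C = ((3 + 0)*42)*(-43) = (3*42)*(-43) = 126*(-43) = -5418)
((-11127/(-124100) - 28080/132296) - 466237)*(C - 435523) = ((-11127/(-124100) - 28080/132296) - 466237)*(-5418 - 435523) = ((-11127*(-1/124100) - 28080*1/132296) - 466237)*(-440941) = ((11127/124100 - 3510/16537) - 466237)*(-440941) = (-251583801/2052241700 - 466237)*(-440941) = -956831265066701/2052241700*(-440941) = 421906134849776205641/2052241700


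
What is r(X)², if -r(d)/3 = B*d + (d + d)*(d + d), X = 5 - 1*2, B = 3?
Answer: 18225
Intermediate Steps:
X = 3 (X = 5 - 2 = 3)
r(d) = -12*d² - 9*d (r(d) = -3*(3*d + (d + d)*(d + d)) = -3*(3*d + (2*d)*(2*d)) = -3*(3*d + 4*d²) = -12*d² - 9*d)
r(X)² = (-3*3*(3 + 4*3))² = (-3*3*(3 + 12))² = (-3*3*15)² = (-135)² = 18225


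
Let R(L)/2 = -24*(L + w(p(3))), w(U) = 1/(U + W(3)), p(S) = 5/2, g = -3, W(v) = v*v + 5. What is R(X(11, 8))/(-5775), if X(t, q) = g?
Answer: -1552/63525 ≈ -0.024431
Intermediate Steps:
W(v) = 5 + v² (W(v) = v² + 5 = 5 + v²)
X(t, q) = -3
p(S) = 5/2 (p(S) = 5*(½) = 5/2)
w(U) = 1/(14 + U) (w(U) = 1/(U + (5 + 3²)) = 1/(U + (5 + 9)) = 1/(U + 14) = 1/(14 + U))
R(L) = -32/11 - 48*L (R(L) = 2*(-24*(L + 1/(14 + 5/2))) = 2*(-24*(L + 1/(33/2))) = 2*(-24*(L + 2/33)) = 2*(-24*(2/33 + L)) = 2*(-16/11 - 24*L) = -32/11 - 48*L)
R(X(11, 8))/(-5775) = (-32/11 - 48*(-3))/(-5775) = (-32/11 + 144)*(-1/5775) = (1552/11)*(-1/5775) = -1552/63525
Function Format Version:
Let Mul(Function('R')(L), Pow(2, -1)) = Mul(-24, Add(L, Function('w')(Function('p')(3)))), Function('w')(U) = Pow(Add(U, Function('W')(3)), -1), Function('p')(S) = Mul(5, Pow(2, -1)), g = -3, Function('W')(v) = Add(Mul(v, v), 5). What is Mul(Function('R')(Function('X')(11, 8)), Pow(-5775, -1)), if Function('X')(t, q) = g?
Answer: Rational(-1552, 63525) ≈ -0.024431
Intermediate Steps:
Function('W')(v) = Add(5, Pow(v, 2)) (Function('W')(v) = Add(Pow(v, 2), 5) = Add(5, Pow(v, 2)))
Function('X')(t, q) = -3
Function('p')(S) = Rational(5, 2) (Function('p')(S) = Mul(5, Rational(1, 2)) = Rational(5, 2))
Function('w')(U) = Pow(Add(14, U), -1) (Function('w')(U) = Pow(Add(U, Add(5, Pow(3, 2))), -1) = Pow(Add(U, Add(5, 9)), -1) = Pow(Add(U, 14), -1) = Pow(Add(14, U), -1))
Function('R')(L) = Add(Rational(-32, 11), Mul(-48, L)) (Function('R')(L) = Mul(2, Mul(-24, Add(L, Pow(Add(14, Rational(5, 2)), -1)))) = Mul(2, Mul(-24, Add(L, Pow(Rational(33, 2), -1)))) = Mul(2, Mul(-24, Add(L, Rational(2, 33)))) = Mul(2, Mul(-24, Add(Rational(2, 33), L))) = Mul(2, Add(Rational(-16, 11), Mul(-24, L))) = Add(Rational(-32, 11), Mul(-48, L)))
Mul(Function('R')(Function('X')(11, 8)), Pow(-5775, -1)) = Mul(Add(Rational(-32, 11), Mul(-48, -3)), Pow(-5775, -1)) = Mul(Add(Rational(-32, 11), 144), Rational(-1, 5775)) = Mul(Rational(1552, 11), Rational(-1, 5775)) = Rational(-1552, 63525)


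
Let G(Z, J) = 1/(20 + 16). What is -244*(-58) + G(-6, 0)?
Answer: 509473/36 ≈ 14152.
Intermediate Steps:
G(Z, J) = 1/36
-244*(-58) + G(-6, 0) = -244*(-58) + 1/36 = 14152 + 1/36 = 509473/36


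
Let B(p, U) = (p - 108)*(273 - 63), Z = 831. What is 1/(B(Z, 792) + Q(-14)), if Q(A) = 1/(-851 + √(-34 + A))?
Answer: 109962724819/16695640380061441 + 4*I*√3/16695640380061441 ≈ 6.5863e-6 + 4.1497e-16*I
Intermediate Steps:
B(p, U) = -22680 + 210*p (B(p, U) = (-108 + p)*210 = -22680 + 210*p)
1/(B(Z, 792) + Q(-14)) = 1/((-22680 + 210*831) + 1/(-851 + √(-34 - 14))) = 1/((-22680 + 174510) + 1/(-851 + √(-48))) = 1/(151830 + 1/(-851 + 4*I*√3))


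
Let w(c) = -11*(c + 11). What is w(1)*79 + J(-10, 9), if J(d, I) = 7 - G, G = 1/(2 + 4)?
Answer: -62527/6 ≈ -10421.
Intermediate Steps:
G = ⅙ (G = 1/6 = ⅙ ≈ 0.16667)
w(c) = -121 - 11*c (w(c) = -11*(11 + c) = -121 - 11*c)
J(d, I) = 41/6 (J(d, I) = 7 - 1*⅙ = 7 - ⅙ = 41/6)
w(1)*79 + J(-10, 9) = (-121 - 11*1)*79 + 41/6 = (-121 - 11)*79 + 41/6 = -132*79 + 41/6 = -10428 + 41/6 = -62527/6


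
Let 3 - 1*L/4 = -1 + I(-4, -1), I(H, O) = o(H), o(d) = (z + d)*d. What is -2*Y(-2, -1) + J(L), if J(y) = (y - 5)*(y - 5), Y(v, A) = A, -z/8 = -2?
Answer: 41211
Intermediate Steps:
z = 16 (z = -8*(-2) = 16)
o(d) = d*(16 + d) (o(d) = (16 + d)*d = d*(16 + d))
I(H, O) = H*(16 + H)
L = 208 (L = 12 - 4*(-1 - 4*(16 - 4)) = 12 - 4*(-1 - 4*12) = 12 - 4*(-1 - 48) = 12 - 4*(-49) = 12 + 196 = 208)
J(y) = (-5 + y)² (J(y) = (-5 + y)*(-5 + y) = (-5 + y)²)
-2*Y(-2, -1) + J(L) = -2*(-1) + (-5 + 208)² = 2 + 203² = 2 + 41209 = 41211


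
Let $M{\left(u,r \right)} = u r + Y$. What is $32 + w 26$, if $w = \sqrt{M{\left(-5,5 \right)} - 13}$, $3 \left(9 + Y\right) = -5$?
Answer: $32 + \frac{26 i \sqrt{438}}{3} \approx 32.0 + 181.38 i$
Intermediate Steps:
$Y = - \frac{32}{3}$ ($Y = -9 + \frac{1}{3} \left(-5\right) = -9 - \frac{5}{3} = - \frac{32}{3} \approx -10.667$)
$M{\left(u,r \right)} = - \frac{32}{3} + r u$ ($M{\left(u,r \right)} = u r - \frac{32}{3} = r u - \frac{32}{3} = - \frac{32}{3} + r u$)
$w = \frac{i \sqrt{438}}{3}$ ($w = \sqrt{\left(- \frac{32}{3} + 5 \left(-5\right)\right) - 13} = \sqrt{\left(- \frac{32}{3} - 25\right) - 13} = \sqrt{- \frac{107}{3} - 13} = \sqrt{- \frac{146}{3}} = \frac{i \sqrt{438}}{3} \approx 6.9762 i$)
$32 + w 26 = 32 + \frac{i \sqrt{438}}{3} \cdot 26 = 32 + \frac{26 i \sqrt{438}}{3}$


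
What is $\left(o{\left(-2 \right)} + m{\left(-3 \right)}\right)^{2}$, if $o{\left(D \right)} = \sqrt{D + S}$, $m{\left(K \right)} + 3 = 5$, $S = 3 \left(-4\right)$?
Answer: $\left(2 + i \sqrt{14}\right)^{2} \approx -10.0 + 14.967 i$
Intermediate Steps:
$S = -12$
$m{\left(K \right)} = 2$ ($m{\left(K \right)} = -3 + 5 = 2$)
$o{\left(D \right)} = \sqrt{-12 + D}$ ($o{\left(D \right)} = \sqrt{D - 12} = \sqrt{-12 + D}$)
$\left(o{\left(-2 \right)} + m{\left(-3 \right)}\right)^{2} = \left(\sqrt{-12 - 2} + 2\right)^{2} = \left(\sqrt{-14} + 2\right)^{2} = \left(i \sqrt{14} + 2\right)^{2} = \left(2 + i \sqrt{14}\right)^{2}$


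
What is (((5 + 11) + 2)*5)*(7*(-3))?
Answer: -1890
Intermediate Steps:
(((5 + 11) + 2)*5)*(7*(-3)) = ((16 + 2)*5)*(-21) = (18*5)*(-21) = 90*(-21) = -1890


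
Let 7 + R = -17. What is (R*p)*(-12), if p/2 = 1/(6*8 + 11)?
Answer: 576/59 ≈ 9.7627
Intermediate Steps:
R = -24 (R = -7 - 17 = -24)
p = 2/59 (p = 2/(6*8 + 11) = 2/(48 + 11) = 2/59 ≈ 0.033898)
(R*p)*(-12) = -24*2/59*(-12) = -48/59*(-12) = 576/59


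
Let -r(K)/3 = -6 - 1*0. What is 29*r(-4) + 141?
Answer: 663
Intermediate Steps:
r(K) = 18 (r(K) = -3*(-6 - 1*0) = -3*(-6 + 0) = -3*(-6) = 18)
29*r(-4) + 141 = 29*18 + 141 = 522 + 141 = 663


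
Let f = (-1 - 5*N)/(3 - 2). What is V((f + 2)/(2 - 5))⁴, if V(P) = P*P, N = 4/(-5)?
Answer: 390625/6561 ≈ 59.537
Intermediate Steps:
N = -⅘ (N = 4*(-⅕) = -⅘ ≈ -0.80000)
f = 3 (f = (-1 - 5*(-⅘))/(3 - 2) = (-1 + 4)/1 = 3*1 = 3)
V(P) = P²
V((f + 2)/(2 - 5))⁴ = (((3 + 2)/(2 - 5))²)⁴ = ((5/(-3))²)⁴ = ((5*(-⅓))²)⁴ = ((-5/3)²)⁴ = (25/9)⁴ = 390625/6561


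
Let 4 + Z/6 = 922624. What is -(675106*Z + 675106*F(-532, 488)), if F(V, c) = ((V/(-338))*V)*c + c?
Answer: -585020730297376/169 ≈ -3.4617e+12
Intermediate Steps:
Z = 5535720 (Z = -24 + 6*922624 = -24 + 5535744 = 5535720)
F(V, c) = c - c*V²/338 (F(V, c) = ((V*(-1/338))*V)*c + c = ((-V/338)*V)*c + c = (-V²/338)*c + c = -c*V²/338 + c = c - c*V²/338)
-(675106*Z + 675106*F(-532, 488)) = -675106/(1/((1/338)*488*(338 - 1*(-532)²) + 5535720)) = -675106/(1/((1/338)*488*(338 - 1*283024) + 5535720)) = -675106/(1/((1/338)*488*(338 - 283024) + 5535720)) = -675106/(1/((1/338)*488*(-282686) + 5535720)) = -675106/(1/(-68975384/169 + 5535720)) = -675106/(1/(866561296/169)) = -675106/169/866561296 = -675106*866561296/169 = -585020730297376/169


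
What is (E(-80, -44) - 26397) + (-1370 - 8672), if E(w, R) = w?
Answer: -36519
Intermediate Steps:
(E(-80, -44) - 26397) + (-1370 - 8672) = (-80 - 26397) + (-1370 - 8672) = -26477 - 10042 = -36519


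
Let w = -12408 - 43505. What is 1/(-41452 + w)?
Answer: -1/97365 ≈ -1.0271e-5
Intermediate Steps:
w = -55913
1/(-41452 + w) = 1/(-41452 - 55913) = 1/(-97365) = -1/97365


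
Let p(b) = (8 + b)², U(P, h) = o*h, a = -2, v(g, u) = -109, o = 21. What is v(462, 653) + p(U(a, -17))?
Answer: 121692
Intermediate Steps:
U(P, h) = 21*h
v(462, 653) + p(U(a, -17)) = -109 + (8 + 21*(-17))² = -109 + (8 - 357)² = -109 + (-349)² = -109 + 121801 = 121692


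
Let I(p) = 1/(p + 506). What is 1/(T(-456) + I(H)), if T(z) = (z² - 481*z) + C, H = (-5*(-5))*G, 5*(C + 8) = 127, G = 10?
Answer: 3780/1615153937 ≈ 2.3403e-6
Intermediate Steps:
C = 87/5 (C = -8 + (⅕)*127 = -8 + 127/5 = 87/5 ≈ 17.400)
H = 250 (H = -5*(-5)*10 = 25*10 = 250)
T(z) = 87/5 + z² - 481*z (T(z) = (z² - 481*z) + 87/5 = 87/5 + z² - 481*z)
I(p) = 1/(506 + p)
1/(T(-456) + I(H)) = 1/((87/5 + (-456)² - 481*(-456)) + 1/(506 + 250)) = 1/((87/5 + 207936 + 219336) + 1/756) = 1/(2136447/5 + 1/756) = 1/(1615153937/3780) = 3780/1615153937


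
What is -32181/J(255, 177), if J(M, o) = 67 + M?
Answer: -32181/322 ≈ -99.941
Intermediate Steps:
-32181/J(255, 177) = -32181/(67 + 255) = -32181/322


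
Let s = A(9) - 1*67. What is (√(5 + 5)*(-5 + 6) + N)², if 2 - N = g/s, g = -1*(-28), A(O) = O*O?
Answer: 10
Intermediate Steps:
A(O) = O²
g = 28
s = 14 (s = 9² - 1*67 = 81 - 67 = 14)
N = 0 (N = 2 - 28/14 = 2 - 1*2 = 2 - 2 = 0)
(√(5 + 5)*(-5 + 6) + N)² = (√(5 + 5)*(-5 + 6) + 0)² = (√10*1 + 0)² = (√10 + 0)² = (√10)² = 10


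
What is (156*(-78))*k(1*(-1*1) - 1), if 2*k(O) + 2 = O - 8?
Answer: 73008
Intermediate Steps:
k(O) = -5 + O/2 (k(O) = -1 + (O - 8)/2 = -1 + (-8 + O)/2 = -1 + (-4 + O/2) = -5 + O/2)
(156*(-78))*k(1*(-1*1) - 1) = (156*(-78))*(-5 + (1*(-1*1) - 1)/2) = -12168*(-5 + (1*(-1) - 1)/2) = -12168*(-5 + (-1 - 1)/2) = -12168*(-5 + (½)*(-2)) = -12168*(-5 - 1) = -12168*(-6) = 73008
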